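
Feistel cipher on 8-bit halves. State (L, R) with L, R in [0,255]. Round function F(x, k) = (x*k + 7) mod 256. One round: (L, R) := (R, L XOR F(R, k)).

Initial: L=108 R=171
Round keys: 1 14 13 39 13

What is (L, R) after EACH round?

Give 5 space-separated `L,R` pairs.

Answer: 171,222 222,128 128,89 89,22 22,124

Derivation:
Round 1 (k=1): L=171 R=222
Round 2 (k=14): L=222 R=128
Round 3 (k=13): L=128 R=89
Round 4 (k=39): L=89 R=22
Round 5 (k=13): L=22 R=124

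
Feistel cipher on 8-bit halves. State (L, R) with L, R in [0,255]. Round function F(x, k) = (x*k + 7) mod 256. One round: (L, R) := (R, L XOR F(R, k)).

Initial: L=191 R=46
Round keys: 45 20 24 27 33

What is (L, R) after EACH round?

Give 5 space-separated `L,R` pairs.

Round 1 (k=45): L=46 R=162
Round 2 (k=20): L=162 R=129
Round 3 (k=24): L=129 R=189
Round 4 (k=27): L=189 R=119
Round 5 (k=33): L=119 R=227

Answer: 46,162 162,129 129,189 189,119 119,227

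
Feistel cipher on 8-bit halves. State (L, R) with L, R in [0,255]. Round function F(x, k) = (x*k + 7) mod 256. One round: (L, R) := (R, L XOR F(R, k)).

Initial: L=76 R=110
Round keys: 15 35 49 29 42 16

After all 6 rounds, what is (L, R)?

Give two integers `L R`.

Round 1 (k=15): L=110 R=53
Round 2 (k=35): L=53 R=40
Round 3 (k=49): L=40 R=154
Round 4 (k=29): L=154 R=81
Round 5 (k=42): L=81 R=203
Round 6 (k=16): L=203 R=230

Answer: 203 230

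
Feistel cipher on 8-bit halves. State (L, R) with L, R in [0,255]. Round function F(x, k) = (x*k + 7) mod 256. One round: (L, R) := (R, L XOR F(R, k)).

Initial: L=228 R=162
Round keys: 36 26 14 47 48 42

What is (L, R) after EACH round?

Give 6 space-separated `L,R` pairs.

Round 1 (k=36): L=162 R=43
Round 2 (k=26): L=43 R=199
Round 3 (k=14): L=199 R=194
Round 4 (k=47): L=194 R=98
Round 5 (k=48): L=98 R=165
Round 6 (k=42): L=165 R=123

Answer: 162,43 43,199 199,194 194,98 98,165 165,123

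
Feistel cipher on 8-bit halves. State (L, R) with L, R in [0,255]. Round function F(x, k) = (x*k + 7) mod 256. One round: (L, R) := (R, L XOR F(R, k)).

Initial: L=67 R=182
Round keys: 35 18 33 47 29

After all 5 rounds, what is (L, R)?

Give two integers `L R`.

Round 1 (k=35): L=182 R=170
Round 2 (k=18): L=170 R=77
Round 3 (k=33): L=77 R=94
Round 4 (k=47): L=94 R=4
Round 5 (k=29): L=4 R=37

Answer: 4 37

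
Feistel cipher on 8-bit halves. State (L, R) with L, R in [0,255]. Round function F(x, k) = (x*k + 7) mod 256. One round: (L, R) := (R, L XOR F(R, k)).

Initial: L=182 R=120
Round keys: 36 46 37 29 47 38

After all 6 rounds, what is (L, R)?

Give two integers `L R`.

Round 1 (k=36): L=120 R=81
Round 2 (k=46): L=81 R=237
Round 3 (k=37): L=237 R=25
Round 4 (k=29): L=25 R=49
Round 5 (k=47): L=49 R=31
Round 6 (k=38): L=31 R=144

Answer: 31 144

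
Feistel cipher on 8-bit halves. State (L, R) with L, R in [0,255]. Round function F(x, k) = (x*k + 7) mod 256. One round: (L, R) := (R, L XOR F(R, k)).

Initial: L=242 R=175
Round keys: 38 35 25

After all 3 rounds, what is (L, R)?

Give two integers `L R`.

Round 1 (k=38): L=175 R=243
Round 2 (k=35): L=243 R=239
Round 3 (k=25): L=239 R=173

Answer: 239 173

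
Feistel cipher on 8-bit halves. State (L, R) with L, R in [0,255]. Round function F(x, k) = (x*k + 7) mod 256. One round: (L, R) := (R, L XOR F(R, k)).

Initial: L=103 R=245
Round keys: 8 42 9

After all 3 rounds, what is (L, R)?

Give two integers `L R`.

Answer: 34 241

Derivation:
Round 1 (k=8): L=245 R=200
Round 2 (k=42): L=200 R=34
Round 3 (k=9): L=34 R=241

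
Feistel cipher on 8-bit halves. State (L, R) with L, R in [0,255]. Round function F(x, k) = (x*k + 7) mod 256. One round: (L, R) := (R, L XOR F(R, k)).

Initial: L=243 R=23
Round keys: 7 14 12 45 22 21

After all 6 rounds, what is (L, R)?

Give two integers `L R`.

Round 1 (k=7): L=23 R=91
Round 2 (k=14): L=91 R=22
Round 3 (k=12): L=22 R=84
Round 4 (k=45): L=84 R=221
Round 5 (k=22): L=221 R=81
Round 6 (k=21): L=81 R=113

Answer: 81 113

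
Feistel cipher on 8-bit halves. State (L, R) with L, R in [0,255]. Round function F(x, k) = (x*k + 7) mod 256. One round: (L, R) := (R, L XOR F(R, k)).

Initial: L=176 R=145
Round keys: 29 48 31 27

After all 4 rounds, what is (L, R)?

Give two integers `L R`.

Answer: 181 72

Derivation:
Round 1 (k=29): L=145 R=196
Round 2 (k=48): L=196 R=86
Round 3 (k=31): L=86 R=181
Round 4 (k=27): L=181 R=72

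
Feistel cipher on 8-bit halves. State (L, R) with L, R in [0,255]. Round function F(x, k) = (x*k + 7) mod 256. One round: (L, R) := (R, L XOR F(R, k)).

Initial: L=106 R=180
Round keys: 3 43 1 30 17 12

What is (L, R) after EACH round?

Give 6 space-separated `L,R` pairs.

Answer: 180,73 73,254 254,76 76,17 17,100 100,166

Derivation:
Round 1 (k=3): L=180 R=73
Round 2 (k=43): L=73 R=254
Round 3 (k=1): L=254 R=76
Round 4 (k=30): L=76 R=17
Round 5 (k=17): L=17 R=100
Round 6 (k=12): L=100 R=166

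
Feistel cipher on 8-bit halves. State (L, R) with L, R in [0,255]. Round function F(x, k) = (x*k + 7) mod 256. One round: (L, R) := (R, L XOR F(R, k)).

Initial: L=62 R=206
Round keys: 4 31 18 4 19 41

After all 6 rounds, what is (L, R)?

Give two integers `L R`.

Round 1 (k=4): L=206 R=1
Round 2 (k=31): L=1 R=232
Round 3 (k=18): L=232 R=86
Round 4 (k=4): L=86 R=183
Round 5 (k=19): L=183 R=202
Round 6 (k=41): L=202 R=214

Answer: 202 214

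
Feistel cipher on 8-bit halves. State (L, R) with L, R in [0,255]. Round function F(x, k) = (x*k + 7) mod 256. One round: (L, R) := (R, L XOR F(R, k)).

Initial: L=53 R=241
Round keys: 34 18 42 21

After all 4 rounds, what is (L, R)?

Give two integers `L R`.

Round 1 (k=34): L=241 R=60
Round 2 (k=18): L=60 R=206
Round 3 (k=42): L=206 R=239
Round 4 (k=21): L=239 R=108

Answer: 239 108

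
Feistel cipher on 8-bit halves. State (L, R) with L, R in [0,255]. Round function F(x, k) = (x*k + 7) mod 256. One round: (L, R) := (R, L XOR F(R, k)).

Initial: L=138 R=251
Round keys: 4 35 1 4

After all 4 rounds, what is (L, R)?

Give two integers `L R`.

Round 1 (k=4): L=251 R=121
Round 2 (k=35): L=121 R=105
Round 3 (k=1): L=105 R=9
Round 4 (k=4): L=9 R=66

Answer: 9 66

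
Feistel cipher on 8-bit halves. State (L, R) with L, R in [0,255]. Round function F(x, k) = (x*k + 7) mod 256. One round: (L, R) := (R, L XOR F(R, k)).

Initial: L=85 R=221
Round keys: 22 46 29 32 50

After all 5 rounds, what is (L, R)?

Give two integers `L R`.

Answer: 157 248

Derivation:
Round 1 (k=22): L=221 R=80
Round 2 (k=46): L=80 R=186
Round 3 (k=29): L=186 R=73
Round 4 (k=32): L=73 R=157
Round 5 (k=50): L=157 R=248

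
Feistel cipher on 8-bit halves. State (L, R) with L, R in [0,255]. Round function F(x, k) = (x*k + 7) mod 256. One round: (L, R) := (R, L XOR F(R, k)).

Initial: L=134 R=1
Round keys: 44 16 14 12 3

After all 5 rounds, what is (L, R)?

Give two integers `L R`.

Round 1 (k=44): L=1 R=181
Round 2 (k=16): L=181 R=86
Round 3 (k=14): L=86 R=14
Round 4 (k=12): L=14 R=249
Round 5 (k=3): L=249 R=252

Answer: 249 252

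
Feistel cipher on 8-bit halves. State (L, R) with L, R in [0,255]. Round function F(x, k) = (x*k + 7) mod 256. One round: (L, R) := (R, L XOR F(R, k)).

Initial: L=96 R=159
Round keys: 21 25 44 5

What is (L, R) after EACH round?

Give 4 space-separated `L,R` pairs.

Answer: 159,114 114,182 182,61 61,142

Derivation:
Round 1 (k=21): L=159 R=114
Round 2 (k=25): L=114 R=182
Round 3 (k=44): L=182 R=61
Round 4 (k=5): L=61 R=142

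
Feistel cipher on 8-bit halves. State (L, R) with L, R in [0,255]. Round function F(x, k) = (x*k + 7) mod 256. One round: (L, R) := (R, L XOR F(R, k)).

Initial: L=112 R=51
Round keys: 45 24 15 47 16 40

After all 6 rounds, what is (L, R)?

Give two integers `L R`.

Answer: 138 249

Derivation:
Round 1 (k=45): L=51 R=142
Round 2 (k=24): L=142 R=100
Round 3 (k=15): L=100 R=109
Round 4 (k=47): L=109 R=110
Round 5 (k=16): L=110 R=138
Round 6 (k=40): L=138 R=249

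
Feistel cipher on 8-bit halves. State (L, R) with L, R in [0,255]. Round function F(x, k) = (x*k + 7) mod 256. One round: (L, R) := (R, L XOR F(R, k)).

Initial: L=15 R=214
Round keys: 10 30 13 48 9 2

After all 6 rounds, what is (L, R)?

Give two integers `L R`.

Answer: 53 15

Derivation:
Round 1 (k=10): L=214 R=108
Round 2 (k=30): L=108 R=121
Round 3 (k=13): L=121 R=64
Round 4 (k=48): L=64 R=126
Round 5 (k=9): L=126 R=53
Round 6 (k=2): L=53 R=15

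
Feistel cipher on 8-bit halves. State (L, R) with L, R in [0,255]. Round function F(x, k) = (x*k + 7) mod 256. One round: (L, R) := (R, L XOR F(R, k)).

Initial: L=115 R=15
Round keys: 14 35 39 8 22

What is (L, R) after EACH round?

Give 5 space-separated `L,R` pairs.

Round 1 (k=14): L=15 R=170
Round 2 (k=35): L=170 R=74
Round 3 (k=39): L=74 R=231
Round 4 (k=8): L=231 R=117
Round 5 (k=22): L=117 R=242

Answer: 15,170 170,74 74,231 231,117 117,242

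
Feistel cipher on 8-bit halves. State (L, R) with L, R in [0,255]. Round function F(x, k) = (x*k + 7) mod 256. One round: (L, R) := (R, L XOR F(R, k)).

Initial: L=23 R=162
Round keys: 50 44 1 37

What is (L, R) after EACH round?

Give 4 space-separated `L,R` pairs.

Round 1 (k=50): L=162 R=188
Round 2 (k=44): L=188 R=245
Round 3 (k=1): L=245 R=64
Round 4 (k=37): L=64 R=178

Answer: 162,188 188,245 245,64 64,178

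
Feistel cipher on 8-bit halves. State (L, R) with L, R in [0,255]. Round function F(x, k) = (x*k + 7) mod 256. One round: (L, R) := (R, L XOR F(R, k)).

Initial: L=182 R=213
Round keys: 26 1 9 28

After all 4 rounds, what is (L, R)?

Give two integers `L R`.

Round 1 (k=26): L=213 R=31
Round 2 (k=1): L=31 R=243
Round 3 (k=9): L=243 R=141
Round 4 (k=28): L=141 R=128

Answer: 141 128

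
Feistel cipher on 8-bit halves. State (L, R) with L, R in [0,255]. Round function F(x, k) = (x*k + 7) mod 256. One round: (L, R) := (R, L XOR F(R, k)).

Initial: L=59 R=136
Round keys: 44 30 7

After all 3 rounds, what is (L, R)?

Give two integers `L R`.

Answer: 71 164

Derivation:
Round 1 (k=44): L=136 R=92
Round 2 (k=30): L=92 R=71
Round 3 (k=7): L=71 R=164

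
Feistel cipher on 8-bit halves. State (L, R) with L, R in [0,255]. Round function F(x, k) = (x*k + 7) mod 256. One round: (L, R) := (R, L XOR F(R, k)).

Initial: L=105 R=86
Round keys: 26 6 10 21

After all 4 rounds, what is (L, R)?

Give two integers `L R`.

Round 1 (k=26): L=86 R=170
Round 2 (k=6): L=170 R=85
Round 3 (k=10): L=85 R=243
Round 4 (k=21): L=243 R=163

Answer: 243 163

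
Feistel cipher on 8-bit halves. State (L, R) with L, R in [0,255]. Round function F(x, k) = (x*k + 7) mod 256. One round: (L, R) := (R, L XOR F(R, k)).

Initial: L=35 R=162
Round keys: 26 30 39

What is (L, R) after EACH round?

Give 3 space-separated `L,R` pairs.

Answer: 162,88 88,245 245,2

Derivation:
Round 1 (k=26): L=162 R=88
Round 2 (k=30): L=88 R=245
Round 3 (k=39): L=245 R=2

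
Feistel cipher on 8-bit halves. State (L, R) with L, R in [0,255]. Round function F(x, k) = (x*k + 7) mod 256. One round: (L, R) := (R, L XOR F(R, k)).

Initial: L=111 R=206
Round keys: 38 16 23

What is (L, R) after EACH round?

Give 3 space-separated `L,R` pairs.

Round 1 (k=38): L=206 R=244
Round 2 (k=16): L=244 R=137
Round 3 (k=23): L=137 R=162

Answer: 206,244 244,137 137,162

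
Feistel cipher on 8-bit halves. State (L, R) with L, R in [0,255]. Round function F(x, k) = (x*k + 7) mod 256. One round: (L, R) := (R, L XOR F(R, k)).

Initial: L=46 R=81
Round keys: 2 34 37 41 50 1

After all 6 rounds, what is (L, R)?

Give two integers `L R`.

Round 1 (k=2): L=81 R=135
Round 2 (k=34): L=135 R=164
Round 3 (k=37): L=164 R=60
Round 4 (k=41): L=60 R=7
Round 5 (k=50): L=7 R=89
Round 6 (k=1): L=89 R=103

Answer: 89 103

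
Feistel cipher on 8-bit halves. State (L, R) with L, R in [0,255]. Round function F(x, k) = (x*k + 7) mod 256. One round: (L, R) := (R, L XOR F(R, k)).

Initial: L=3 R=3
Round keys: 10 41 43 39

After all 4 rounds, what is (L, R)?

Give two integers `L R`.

Round 1 (k=10): L=3 R=38
Round 2 (k=41): L=38 R=30
Round 3 (k=43): L=30 R=55
Round 4 (k=39): L=55 R=118

Answer: 55 118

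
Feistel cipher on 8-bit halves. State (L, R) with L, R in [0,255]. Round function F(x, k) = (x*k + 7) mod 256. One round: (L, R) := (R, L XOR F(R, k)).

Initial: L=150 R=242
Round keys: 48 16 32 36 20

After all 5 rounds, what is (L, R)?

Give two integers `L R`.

Round 1 (k=48): L=242 R=241
Round 2 (k=16): L=241 R=229
Round 3 (k=32): L=229 R=86
Round 4 (k=36): L=86 R=250
Round 5 (k=20): L=250 R=217

Answer: 250 217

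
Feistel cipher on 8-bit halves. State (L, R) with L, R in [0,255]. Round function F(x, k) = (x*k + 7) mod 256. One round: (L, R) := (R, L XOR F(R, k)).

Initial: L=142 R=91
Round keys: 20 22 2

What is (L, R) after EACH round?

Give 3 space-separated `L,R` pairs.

Round 1 (k=20): L=91 R=173
Round 2 (k=22): L=173 R=190
Round 3 (k=2): L=190 R=46

Answer: 91,173 173,190 190,46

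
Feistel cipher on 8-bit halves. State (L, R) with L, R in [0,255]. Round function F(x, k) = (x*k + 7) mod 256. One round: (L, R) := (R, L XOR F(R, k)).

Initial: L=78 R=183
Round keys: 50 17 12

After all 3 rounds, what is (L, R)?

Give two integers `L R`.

Round 1 (k=50): L=183 R=139
Round 2 (k=17): L=139 R=245
Round 3 (k=12): L=245 R=8

Answer: 245 8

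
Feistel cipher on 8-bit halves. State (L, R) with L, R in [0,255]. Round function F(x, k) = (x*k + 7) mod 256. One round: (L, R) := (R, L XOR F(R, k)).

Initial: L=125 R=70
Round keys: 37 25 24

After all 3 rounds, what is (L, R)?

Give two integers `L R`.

Round 1 (k=37): L=70 R=88
Round 2 (k=25): L=88 R=217
Round 3 (k=24): L=217 R=7

Answer: 217 7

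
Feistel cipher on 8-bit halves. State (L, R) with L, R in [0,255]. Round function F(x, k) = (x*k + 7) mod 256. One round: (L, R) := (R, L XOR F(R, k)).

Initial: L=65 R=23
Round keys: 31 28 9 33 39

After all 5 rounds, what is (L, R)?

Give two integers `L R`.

Round 1 (k=31): L=23 R=145
Round 2 (k=28): L=145 R=244
Round 3 (k=9): L=244 R=10
Round 4 (k=33): L=10 R=165
Round 5 (k=39): L=165 R=32

Answer: 165 32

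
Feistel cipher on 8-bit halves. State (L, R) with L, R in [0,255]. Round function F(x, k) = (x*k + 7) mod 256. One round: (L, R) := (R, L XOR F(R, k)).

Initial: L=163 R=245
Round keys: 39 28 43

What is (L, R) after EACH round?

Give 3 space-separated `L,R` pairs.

Answer: 245,249 249,182 182,96

Derivation:
Round 1 (k=39): L=245 R=249
Round 2 (k=28): L=249 R=182
Round 3 (k=43): L=182 R=96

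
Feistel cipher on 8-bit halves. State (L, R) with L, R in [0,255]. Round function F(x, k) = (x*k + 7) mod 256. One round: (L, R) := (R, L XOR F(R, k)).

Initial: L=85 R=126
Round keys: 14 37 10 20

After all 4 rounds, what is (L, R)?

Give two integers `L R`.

Round 1 (k=14): L=126 R=190
Round 2 (k=37): L=190 R=3
Round 3 (k=10): L=3 R=155
Round 4 (k=20): L=155 R=32

Answer: 155 32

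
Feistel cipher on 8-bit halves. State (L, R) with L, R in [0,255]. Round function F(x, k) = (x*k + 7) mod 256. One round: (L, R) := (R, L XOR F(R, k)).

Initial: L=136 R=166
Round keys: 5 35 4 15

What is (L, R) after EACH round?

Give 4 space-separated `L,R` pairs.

Round 1 (k=5): L=166 R=205
Round 2 (k=35): L=205 R=168
Round 3 (k=4): L=168 R=106
Round 4 (k=15): L=106 R=149

Answer: 166,205 205,168 168,106 106,149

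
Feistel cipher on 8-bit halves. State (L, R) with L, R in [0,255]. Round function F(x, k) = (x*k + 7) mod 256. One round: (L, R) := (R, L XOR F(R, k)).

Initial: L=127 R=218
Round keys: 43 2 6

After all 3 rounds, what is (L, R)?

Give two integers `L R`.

Answer: 97 151

Derivation:
Round 1 (k=43): L=218 R=218
Round 2 (k=2): L=218 R=97
Round 3 (k=6): L=97 R=151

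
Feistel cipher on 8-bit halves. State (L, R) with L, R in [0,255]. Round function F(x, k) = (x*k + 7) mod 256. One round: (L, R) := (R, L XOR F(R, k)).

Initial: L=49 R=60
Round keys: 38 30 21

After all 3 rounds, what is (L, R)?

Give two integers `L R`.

Round 1 (k=38): L=60 R=222
Round 2 (k=30): L=222 R=55
Round 3 (k=21): L=55 R=84

Answer: 55 84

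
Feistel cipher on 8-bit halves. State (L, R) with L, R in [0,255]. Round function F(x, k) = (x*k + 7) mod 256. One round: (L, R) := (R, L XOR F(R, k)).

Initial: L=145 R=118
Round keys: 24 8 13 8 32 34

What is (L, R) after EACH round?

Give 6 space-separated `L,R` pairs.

Answer: 118,134 134,65 65,210 210,214 214,21 21,7

Derivation:
Round 1 (k=24): L=118 R=134
Round 2 (k=8): L=134 R=65
Round 3 (k=13): L=65 R=210
Round 4 (k=8): L=210 R=214
Round 5 (k=32): L=214 R=21
Round 6 (k=34): L=21 R=7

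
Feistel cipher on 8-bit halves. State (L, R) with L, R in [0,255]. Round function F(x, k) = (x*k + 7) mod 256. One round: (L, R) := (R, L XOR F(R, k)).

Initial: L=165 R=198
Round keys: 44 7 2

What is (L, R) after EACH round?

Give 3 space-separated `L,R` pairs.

Round 1 (k=44): L=198 R=170
Round 2 (k=7): L=170 R=107
Round 3 (k=2): L=107 R=119

Answer: 198,170 170,107 107,119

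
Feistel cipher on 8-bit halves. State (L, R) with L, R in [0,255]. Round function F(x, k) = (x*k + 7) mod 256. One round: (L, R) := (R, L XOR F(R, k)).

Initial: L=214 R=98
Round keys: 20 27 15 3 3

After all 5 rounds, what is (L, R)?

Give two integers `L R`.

Round 1 (k=20): L=98 R=121
Round 2 (k=27): L=121 R=168
Round 3 (k=15): L=168 R=166
Round 4 (k=3): L=166 R=81
Round 5 (k=3): L=81 R=92

Answer: 81 92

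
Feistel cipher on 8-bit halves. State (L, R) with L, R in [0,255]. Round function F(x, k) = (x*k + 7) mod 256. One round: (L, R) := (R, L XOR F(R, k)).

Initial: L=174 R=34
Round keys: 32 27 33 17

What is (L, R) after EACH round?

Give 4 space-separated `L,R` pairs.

Answer: 34,233 233,184 184,86 86,5

Derivation:
Round 1 (k=32): L=34 R=233
Round 2 (k=27): L=233 R=184
Round 3 (k=33): L=184 R=86
Round 4 (k=17): L=86 R=5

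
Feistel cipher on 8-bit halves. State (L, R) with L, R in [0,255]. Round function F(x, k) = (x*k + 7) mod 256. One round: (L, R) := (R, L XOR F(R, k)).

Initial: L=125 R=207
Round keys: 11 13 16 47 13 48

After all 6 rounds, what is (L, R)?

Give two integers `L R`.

Answer: 143 125

Derivation:
Round 1 (k=11): L=207 R=145
Round 2 (k=13): L=145 R=171
Round 3 (k=16): L=171 R=38
Round 4 (k=47): L=38 R=170
Round 5 (k=13): L=170 R=143
Round 6 (k=48): L=143 R=125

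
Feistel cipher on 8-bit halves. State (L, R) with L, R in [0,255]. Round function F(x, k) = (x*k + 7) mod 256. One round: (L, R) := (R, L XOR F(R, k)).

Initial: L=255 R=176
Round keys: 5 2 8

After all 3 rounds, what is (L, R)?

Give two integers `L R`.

Round 1 (k=5): L=176 R=136
Round 2 (k=2): L=136 R=167
Round 3 (k=8): L=167 R=183

Answer: 167 183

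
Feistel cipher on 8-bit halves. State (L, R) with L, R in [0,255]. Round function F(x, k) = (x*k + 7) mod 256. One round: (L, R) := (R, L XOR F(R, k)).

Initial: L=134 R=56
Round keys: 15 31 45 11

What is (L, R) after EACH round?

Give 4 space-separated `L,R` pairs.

Round 1 (k=15): L=56 R=201
Round 2 (k=31): L=201 R=102
Round 3 (k=45): L=102 R=60
Round 4 (k=11): L=60 R=253

Answer: 56,201 201,102 102,60 60,253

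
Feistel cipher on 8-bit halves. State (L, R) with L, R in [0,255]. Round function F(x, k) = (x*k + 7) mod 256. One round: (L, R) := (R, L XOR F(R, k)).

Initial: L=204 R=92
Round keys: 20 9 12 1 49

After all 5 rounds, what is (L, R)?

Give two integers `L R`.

Round 1 (k=20): L=92 R=251
Round 2 (k=9): L=251 R=134
Round 3 (k=12): L=134 R=180
Round 4 (k=1): L=180 R=61
Round 5 (k=49): L=61 R=0

Answer: 61 0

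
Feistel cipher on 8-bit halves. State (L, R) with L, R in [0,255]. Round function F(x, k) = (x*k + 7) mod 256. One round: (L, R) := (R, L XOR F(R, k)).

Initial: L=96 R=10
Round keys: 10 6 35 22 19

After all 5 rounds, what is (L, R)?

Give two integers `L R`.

Answer: 90 142

Derivation:
Round 1 (k=10): L=10 R=11
Round 2 (k=6): L=11 R=67
Round 3 (k=35): L=67 R=59
Round 4 (k=22): L=59 R=90
Round 5 (k=19): L=90 R=142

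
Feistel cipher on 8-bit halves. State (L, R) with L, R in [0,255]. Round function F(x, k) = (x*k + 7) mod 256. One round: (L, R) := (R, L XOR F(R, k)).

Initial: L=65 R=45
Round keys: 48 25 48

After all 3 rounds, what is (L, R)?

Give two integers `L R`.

Answer: 96 49

Derivation:
Round 1 (k=48): L=45 R=54
Round 2 (k=25): L=54 R=96
Round 3 (k=48): L=96 R=49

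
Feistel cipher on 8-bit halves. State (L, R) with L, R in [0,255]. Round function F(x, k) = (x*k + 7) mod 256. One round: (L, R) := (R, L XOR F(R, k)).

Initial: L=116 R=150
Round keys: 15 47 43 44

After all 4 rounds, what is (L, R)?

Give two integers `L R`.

Round 1 (k=15): L=150 R=165
Round 2 (k=47): L=165 R=196
Round 3 (k=43): L=196 R=86
Round 4 (k=44): L=86 R=11

Answer: 86 11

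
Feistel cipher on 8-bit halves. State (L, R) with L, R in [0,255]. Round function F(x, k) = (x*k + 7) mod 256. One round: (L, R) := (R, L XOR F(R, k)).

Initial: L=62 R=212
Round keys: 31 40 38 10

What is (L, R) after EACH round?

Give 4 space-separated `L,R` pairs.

Answer: 212,141 141,219 219,4 4,244

Derivation:
Round 1 (k=31): L=212 R=141
Round 2 (k=40): L=141 R=219
Round 3 (k=38): L=219 R=4
Round 4 (k=10): L=4 R=244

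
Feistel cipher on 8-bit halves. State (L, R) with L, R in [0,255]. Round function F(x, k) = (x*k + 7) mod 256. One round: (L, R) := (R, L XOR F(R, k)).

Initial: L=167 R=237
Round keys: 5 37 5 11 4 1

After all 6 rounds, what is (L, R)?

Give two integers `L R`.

Round 1 (k=5): L=237 R=15
Round 2 (k=37): L=15 R=223
Round 3 (k=5): L=223 R=109
Round 4 (k=11): L=109 R=105
Round 5 (k=4): L=105 R=198
Round 6 (k=1): L=198 R=164

Answer: 198 164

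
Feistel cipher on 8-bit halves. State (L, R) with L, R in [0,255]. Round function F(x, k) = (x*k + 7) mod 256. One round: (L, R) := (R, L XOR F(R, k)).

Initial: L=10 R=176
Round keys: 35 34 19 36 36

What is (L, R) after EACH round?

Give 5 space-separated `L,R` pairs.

Round 1 (k=35): L=176 R=29
Round 2 (k=34): L=29 R=81
Round 3 (k=19): L=81 R=23
Round 4 (k=36): L=23 R=18
Round 5 (k=36): L=18 R=152

Answer: 176,29 29,81 81,23 23,18 18,152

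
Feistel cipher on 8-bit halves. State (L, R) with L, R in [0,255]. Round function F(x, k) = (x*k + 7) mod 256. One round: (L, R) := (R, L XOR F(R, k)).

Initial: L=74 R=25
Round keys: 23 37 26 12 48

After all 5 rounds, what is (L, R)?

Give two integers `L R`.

Answer: 1 16

Derivation:
Round 1 (k=23): L=25 R=12
Round 2 (k=37): L=12 R=218
Round 3 (k=26): L=218 R=39
Round 4 (k=12): L=39 R=1
Round 5 (k=48): L=1 R=16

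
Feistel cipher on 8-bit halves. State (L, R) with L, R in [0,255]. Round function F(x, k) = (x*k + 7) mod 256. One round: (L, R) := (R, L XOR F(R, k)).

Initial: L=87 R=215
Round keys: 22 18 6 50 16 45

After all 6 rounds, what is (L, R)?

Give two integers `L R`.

Answer: 158 64

Derivation:
Round 1 (k=22): L=215 R=214
Round 2 (k=18): L=214 R=196
Round 3 (k=6): L=196 R=73
Round 4 (k=50): L=73 R=141
Round 5 (k=16): L=141 R=158
Round 6 (k=45): L=158 R=64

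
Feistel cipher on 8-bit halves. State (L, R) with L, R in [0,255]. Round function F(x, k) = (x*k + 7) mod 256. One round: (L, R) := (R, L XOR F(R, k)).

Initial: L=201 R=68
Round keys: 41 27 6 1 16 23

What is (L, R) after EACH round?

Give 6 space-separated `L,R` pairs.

Round 1 (k=41): L=68 R=34
Round 2 (k=27): L=34 R=217
Round 3 (k=6): L=217 R=63
Round 4 (k=1): L=63 R=159
Round 5 (k=16): L=159 R=200
Round 6 (k=23): L=200 R=96

Answer: 68,34 34,217 217,63 63,159 159,200 200,96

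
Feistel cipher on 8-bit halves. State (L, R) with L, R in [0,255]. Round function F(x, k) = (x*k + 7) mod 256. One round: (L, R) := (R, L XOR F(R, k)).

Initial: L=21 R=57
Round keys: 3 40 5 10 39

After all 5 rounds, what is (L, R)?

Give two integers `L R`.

Round 1 (k=3): L=57 R=167
Round 2 (k=40): L=167 R=38
Round 3 (k=5): L=38 R=98
Round 4 (k=10): L=98 R=253
Round 5 (k=39): L=253 R=240

Answer: 253 240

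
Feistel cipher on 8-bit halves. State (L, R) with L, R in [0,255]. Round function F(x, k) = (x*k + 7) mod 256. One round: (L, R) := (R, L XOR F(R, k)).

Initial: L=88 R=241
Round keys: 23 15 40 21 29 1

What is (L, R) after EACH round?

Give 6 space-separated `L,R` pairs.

Round 1 (k=23): L=241 R=246
Round 2 (k=15): L=246 R=128
Round 3 (k=40): L=128 R=241
Round 4 (k=21): L=241 R=76
Round 5 (k=29): L=76 R=82
Round 6 (k=1): L=82 R=21

Answer: 241,246 246,128 128,241 241,76 76,82 82,21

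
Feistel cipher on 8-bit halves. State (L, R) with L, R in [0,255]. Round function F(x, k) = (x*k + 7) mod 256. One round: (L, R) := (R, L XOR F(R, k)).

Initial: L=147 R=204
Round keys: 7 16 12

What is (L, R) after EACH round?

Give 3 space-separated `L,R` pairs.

Round 1 (k=7): L=204 R=8
Round 2 (k=16): L=8 R=75
Round 3 (k=12): L=75 R=131

Answer: 204,8 8,75 75,131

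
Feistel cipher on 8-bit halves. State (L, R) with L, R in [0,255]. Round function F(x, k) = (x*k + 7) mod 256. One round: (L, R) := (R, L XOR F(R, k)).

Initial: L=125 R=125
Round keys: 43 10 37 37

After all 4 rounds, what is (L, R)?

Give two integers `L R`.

Answer: 52 35

Derivation:
Round 1 (k=43): L=125 R=123
Round 2 (k=10): L=123 R=168
Round 3 (k=37): L=168 R=52
Round 4 (k=37): L=52 R=35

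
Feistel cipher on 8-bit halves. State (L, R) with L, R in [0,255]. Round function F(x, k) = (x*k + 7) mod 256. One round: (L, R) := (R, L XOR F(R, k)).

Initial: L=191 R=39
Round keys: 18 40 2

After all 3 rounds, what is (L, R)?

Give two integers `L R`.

Round 1 (k=18): L=39 R=122
Round 2 (k=40): L=122 R=48
Round 3 (k=2): L=48 R=29

Answer: 48 29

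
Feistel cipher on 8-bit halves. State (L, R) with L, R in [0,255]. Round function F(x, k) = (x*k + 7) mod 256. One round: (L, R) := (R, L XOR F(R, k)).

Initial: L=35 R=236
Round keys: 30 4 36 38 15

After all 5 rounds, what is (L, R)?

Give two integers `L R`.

Round 1 (k=30): L=236 R=140
Round 2 (k=4): L=140 R=219
Round 3 (k=36): L=219 R=95
Round 4 (k=38): L=95 R=250
Round 5 (k=15): L=250 R=242

Answer: 250 242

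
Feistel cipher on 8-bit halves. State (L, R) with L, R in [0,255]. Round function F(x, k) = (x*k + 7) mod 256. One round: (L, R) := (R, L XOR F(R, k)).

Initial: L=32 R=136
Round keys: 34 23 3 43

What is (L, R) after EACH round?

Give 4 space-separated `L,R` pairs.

Round 1 (k=34): L=136 R=55
Round 2 (k=23): L=55 R=112
Round 3 (k=3): L=112 R=96
Round 4 (k=43): L=96 R=87

Answer: 136,55 55,112 112,96 96,87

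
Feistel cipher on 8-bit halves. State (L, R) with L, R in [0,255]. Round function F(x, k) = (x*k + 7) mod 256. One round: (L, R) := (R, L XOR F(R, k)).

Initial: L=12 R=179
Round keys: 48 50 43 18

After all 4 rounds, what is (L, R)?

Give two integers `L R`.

Answer: 42 5

Derivation:
Round 1 (k=48): L=179 R=155
Round 2 (k=50): L=155 R=254
Round 3 (k=43): L=254 R=42
Round 4 (k=18): L=42 R=5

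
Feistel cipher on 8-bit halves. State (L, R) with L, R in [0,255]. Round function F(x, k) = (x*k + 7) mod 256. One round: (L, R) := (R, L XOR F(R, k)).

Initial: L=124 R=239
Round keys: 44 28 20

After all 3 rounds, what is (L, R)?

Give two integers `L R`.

Round 1 (k=44): L=239 R=103
Round 2 (k=28): L=103 R=164
Round 3 (k=20): L=164 R=176

Answer: 164 176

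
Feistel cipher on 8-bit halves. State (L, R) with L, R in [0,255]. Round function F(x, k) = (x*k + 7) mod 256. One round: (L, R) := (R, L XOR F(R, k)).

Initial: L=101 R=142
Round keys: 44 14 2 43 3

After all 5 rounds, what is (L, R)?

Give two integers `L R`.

Round 1 (k=44): L=142 R=10
Round 2 (k=14): L=10 R=29
Round 3 (k=2): L=29 R=75
Round 4 (k=43): L=75 R=189
Round 5 (k=3): L=189 R=117

Answer: 189 117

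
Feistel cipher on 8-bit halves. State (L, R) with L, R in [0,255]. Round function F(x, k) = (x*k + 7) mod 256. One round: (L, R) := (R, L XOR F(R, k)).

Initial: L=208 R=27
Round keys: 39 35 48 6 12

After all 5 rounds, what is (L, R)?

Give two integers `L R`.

Answer: 193 96

Derivation:
Round 1 (k=39): L=27 R=244
Round 2 (k=35): L=244 R=120
Round 3 (k=48): L=120 R=115
Round 4 (k=6): L=115 R=193
Round 5 (k=12): L=193 R=96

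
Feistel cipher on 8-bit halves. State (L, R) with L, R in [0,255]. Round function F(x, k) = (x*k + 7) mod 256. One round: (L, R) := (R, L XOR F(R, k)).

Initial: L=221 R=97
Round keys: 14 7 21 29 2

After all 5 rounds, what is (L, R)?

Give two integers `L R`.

Answer: 86 6

Derivation:
Round 1 (k=14): L=97 R=136
Round 2 (k=7): L=136 R=222
Round 3 (k=21): L=222 R=181
Round 4 (k=29): L=181 R=86
Round 5 (k=2): L=86 R=6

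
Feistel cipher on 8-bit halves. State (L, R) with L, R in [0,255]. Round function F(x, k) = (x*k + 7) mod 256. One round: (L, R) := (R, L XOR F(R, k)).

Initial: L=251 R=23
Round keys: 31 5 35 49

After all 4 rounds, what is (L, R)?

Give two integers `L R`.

Answer: 169 169

Derivation:
Round 1 (k=31): L=23 R=43
Round 2 (k=5): L=43 R=201
Round 3 (k=35): L=201 R=169
Round 4 (k=49): L=169 R=169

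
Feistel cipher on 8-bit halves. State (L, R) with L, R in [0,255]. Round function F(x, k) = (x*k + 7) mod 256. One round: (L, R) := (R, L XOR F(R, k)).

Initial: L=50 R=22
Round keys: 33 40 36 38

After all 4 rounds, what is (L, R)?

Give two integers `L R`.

Answer: 164 22

Derivation:
Round 1 (k=33): L=22 R=239
Round 2 (k=40): L=239 R=73
Round 3 (k=36): L=73 R=164
Round 4 (k=38): L=164 R=22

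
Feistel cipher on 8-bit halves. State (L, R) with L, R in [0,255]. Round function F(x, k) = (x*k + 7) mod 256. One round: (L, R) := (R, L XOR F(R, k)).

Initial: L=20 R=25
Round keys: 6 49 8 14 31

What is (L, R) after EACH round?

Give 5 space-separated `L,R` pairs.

Round 1 (k=6): L=25 R=137
Round 2 (k=49): L=137 R=89
Round 3 (k=8): L=89 R=70
Round 4 (k=14): L=70 R=130
Round 5 (k=31): L=130 R=131

Answer: 25,137 137,89 89,70 70,130 130,131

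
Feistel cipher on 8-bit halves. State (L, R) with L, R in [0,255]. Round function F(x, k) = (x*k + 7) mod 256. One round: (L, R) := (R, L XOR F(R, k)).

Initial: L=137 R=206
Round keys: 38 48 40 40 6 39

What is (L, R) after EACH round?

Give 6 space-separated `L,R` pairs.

Answer: 206,18 18,169 169,125 125,38 38,150 150,199

Derivation:
Round 1 (k=38): L=206 R=18
Round 2 (k=48): L=18 R=169
Round 3 (k=40): L=169 R=125
Round 4 (k=40): L=125 R=38
Round 5 (k=6): L=38 R=150
Round 6 (k=39): L=150 R=199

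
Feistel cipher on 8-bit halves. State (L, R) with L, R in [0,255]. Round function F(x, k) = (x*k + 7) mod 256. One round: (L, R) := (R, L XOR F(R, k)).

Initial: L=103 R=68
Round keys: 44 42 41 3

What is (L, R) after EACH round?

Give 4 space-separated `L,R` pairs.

Round 1 (k=44): L=68 R=208
Round 2 (k=42): L=208 R=99
Round 3 (k=41): L=99 R=50
Round 4 (k=3): L=50 R=254

Answer: 68,208 208,99 99,50 50,254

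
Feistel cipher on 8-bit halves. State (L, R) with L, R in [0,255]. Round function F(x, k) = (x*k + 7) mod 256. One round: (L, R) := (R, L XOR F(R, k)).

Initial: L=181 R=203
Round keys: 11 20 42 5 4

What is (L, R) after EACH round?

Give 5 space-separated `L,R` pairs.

Round 1 (k=11): L=203 R=117
Round 2 (k=20): L=117 R=224
Round 3 (k=42): L=224 R=178
Round 4 (k=5): L=178 R=97
Round 5 (k=4): L=97 R=57

Answer: 203,117 117,224 224,178 178,97 97,57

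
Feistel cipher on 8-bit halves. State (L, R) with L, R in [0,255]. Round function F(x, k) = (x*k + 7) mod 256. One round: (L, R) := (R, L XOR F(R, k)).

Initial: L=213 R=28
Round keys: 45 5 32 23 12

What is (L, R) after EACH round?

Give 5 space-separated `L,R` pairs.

Round 1 (k=45): L=28 R=38
Round 2 (k=5): L=38 R=217
Round 3 (k=32): L=217 R=1
Round 4 (k=23): L=1 R=199
Round 5 (k=12): L=199 R=90

Answer: 28,38 38,217 217,1 1,199 199,90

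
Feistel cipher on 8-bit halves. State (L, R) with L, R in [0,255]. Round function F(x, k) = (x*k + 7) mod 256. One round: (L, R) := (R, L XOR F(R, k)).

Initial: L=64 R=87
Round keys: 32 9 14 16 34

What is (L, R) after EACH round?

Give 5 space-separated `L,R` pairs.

Round 1 (k=32): L=87 R=167
Round 2 (k=9): L=167 R=177
Round 3 (k=14): L=177 R=18
Round 4 (k=16): L=18 R=150
Round 5 (k=34): L=150 R=225

Answer: 87,167 167,177 177,18 18,150 150,225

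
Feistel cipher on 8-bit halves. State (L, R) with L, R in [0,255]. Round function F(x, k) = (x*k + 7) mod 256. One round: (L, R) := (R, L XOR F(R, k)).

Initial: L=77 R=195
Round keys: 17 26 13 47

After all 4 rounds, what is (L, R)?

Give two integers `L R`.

Answer: 122 51

Derivation:
Round 1 (k=17): L=195 R=183
Round 2 (k=26): L=183 R=94
Round 3 (k=13): L=94 R=122
Round 4 (k=47): L=122 R=51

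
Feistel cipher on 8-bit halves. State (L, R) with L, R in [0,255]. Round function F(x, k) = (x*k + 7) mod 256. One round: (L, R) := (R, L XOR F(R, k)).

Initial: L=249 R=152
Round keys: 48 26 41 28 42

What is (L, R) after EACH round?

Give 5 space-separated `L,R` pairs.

Answer: 152,126 126,75 75,116 116,252 252,43

Derivation:
Round 1 (k=48): L=152 R=126
Round 2 (k=26): L=126 R=75
Round 3 (k=41): L=75 R=116
Round 4 (k=28): L=116 R=252
Round 5 (k=42): L=252 R=43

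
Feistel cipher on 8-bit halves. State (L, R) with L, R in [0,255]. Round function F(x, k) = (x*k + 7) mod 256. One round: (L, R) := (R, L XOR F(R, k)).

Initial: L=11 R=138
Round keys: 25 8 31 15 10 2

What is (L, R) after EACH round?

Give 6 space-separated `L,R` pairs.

Answer: 138,138 138,221 221,64 64,26 26,75 75,135

Derivation:
Round 1 (k=25): L=138 R=138
Round 2 (k=8): L=138 R=221
Round 3 (k=31): L=221 R=64
Round 4 (k=15): L=64 R=26
Round 5 (k=10): L=26 R=75
Round 6 (k=2): L=75 R=135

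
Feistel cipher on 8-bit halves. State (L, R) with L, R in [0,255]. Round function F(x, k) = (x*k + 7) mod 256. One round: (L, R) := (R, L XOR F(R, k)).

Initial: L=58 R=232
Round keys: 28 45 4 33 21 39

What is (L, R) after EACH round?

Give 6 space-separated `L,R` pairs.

Answer: 232,93 93,136 136,122 122,73 73,126 126,112

Derivation:
Round 1 (k=28): L=232 R=93
Round 2 (k=45): L=93 R=136
Round 3 (k=4): L=136 R=122
Round 4 (k=33): L=122 R=73
Round 5 (k=21): L=73 R=126
Round 6 (k=39): L=126 R=112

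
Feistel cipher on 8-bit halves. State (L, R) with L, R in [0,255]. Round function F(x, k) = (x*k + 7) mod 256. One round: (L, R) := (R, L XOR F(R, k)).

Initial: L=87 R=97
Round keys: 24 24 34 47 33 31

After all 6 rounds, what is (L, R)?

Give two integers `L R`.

Round 1 (k=24): L=97 R=72
Round 2 (k=24): L=72 R=166
Round 3 (k=34): L=166 R=91
Round 4 (k=47): L=91 R=26
Round 5 (k=33): L=26 R=58
Round 6 (k=31): L=58 R=23

Answer: 58 23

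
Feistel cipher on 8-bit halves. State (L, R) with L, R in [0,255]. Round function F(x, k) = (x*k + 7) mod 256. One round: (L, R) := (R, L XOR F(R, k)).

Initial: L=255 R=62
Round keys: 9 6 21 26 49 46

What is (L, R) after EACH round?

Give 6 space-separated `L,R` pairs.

Answer: 62,202 202,253 253,2 2,198 198,239 239,63

Derivation:
Round 1 (k=9): L=62 R=202
Round 2 (k=6): L=202 R=253
Round 3 (k=21): L=253 R=2
Round 4 (k=26): L=2 R=198
Round 5 (k=49): L=198 R=239
Round 6 (k=46): L=239 R=63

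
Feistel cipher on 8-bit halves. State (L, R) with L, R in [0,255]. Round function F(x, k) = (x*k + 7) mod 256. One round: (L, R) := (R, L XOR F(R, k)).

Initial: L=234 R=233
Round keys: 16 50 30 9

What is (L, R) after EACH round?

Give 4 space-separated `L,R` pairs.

Round 1 (k=16): L=233 R=125
Round 2 (k=50): L=125 R=152
Round 3 (k=30): L=152 R=170
Round 4 (k=9): L=170 R=153

Answer: 233,125 125,152 152,170 170,153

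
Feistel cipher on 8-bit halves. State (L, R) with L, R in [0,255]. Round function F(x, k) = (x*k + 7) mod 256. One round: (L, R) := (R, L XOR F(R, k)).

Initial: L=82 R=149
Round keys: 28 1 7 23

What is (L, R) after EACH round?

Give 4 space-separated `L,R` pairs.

Round 1 (k=28): L=149 R=1
Round 2 (k=1): L=1 R=157
Round 3 (k=7): L=157 R=83
Round 4 (k=23): L=83 R=225

Answer: 149,1 1,157 157,83 83,225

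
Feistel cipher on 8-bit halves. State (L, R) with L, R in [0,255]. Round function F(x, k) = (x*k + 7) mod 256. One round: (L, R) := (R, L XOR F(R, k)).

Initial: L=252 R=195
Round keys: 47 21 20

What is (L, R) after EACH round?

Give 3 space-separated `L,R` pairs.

Round 1 (k=47): L=195 R=40
Round 2 (k=21): L=40 R=140
Round 3 (k=20): L=140 R=223

Answer: 195,40 40,140 140,223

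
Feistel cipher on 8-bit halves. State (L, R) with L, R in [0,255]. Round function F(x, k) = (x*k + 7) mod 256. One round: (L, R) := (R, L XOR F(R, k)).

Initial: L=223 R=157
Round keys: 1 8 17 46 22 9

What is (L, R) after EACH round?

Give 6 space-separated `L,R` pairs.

Round 1 (k=1): L=157 R=123
Round 2 (k=8): L=123 R=66
Round 3 (k=17): L=66 R=18
Round 4 (k=46): L=18 R=1
Round 5 (k=22): L=1 R=15
Round 6 (k=9): L=15 R=143

Answer: 157,123 123,66 66,18 18,1 1,15 15,143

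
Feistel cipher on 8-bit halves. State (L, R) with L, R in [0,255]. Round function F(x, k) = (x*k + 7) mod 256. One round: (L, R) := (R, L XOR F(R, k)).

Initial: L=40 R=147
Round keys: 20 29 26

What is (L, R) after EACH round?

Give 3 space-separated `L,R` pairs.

Answer: 147,171 171,245 245,66

Derivation:
Round 1 (k=20): L=147 R=171
Round 2 (k=29): L=171 R=245
Round 3 (k=26): L=245 R=66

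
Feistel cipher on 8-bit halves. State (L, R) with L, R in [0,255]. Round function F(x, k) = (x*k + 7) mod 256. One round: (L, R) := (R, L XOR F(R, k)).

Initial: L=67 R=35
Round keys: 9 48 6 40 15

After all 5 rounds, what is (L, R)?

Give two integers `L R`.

Answer: 163 234

Derivation:
Round 1 (k=9): L=35 R=1
Round 2 (k=48): L=1 R=20
Round 3 (k=6): L=20 R=126
Round 4 (k=40): L=126 R=163
Round 5 (k=15): L=163 R=234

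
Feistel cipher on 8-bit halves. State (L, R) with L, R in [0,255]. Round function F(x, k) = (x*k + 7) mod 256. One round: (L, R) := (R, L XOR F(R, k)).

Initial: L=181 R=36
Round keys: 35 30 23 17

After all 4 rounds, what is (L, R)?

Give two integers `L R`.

Answer: 150 226

Derivation:
Round 1 (k=35): L=36 R=70
Round 2 (k=30): L=70 R=31
Round 3 (k=23): L=31 R=150
Round 4 (k=17): L=150 R=226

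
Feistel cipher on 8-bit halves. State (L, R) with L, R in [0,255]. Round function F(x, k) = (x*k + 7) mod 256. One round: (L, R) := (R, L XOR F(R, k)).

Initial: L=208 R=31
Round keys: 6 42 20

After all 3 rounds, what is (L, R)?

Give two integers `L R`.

Round 1 (k=6): L=31 R=17
Round 2 (k=42): L=17 R=206
Round 3 (k=20): L=206 R=14

Answer: 206 14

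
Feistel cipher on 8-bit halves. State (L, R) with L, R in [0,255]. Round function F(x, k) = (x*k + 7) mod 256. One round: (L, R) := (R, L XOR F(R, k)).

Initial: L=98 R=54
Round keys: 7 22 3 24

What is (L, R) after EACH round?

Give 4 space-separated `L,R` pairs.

Answer: 54,227 227,191 191,167 167,16

Derivation:
Round 1 (k=7): L=54 R=227
Round 2 (k=22): L=227 R=191
Round 3 (k=3): L=191 R=167
Round 4 (k=24): L=167 R=16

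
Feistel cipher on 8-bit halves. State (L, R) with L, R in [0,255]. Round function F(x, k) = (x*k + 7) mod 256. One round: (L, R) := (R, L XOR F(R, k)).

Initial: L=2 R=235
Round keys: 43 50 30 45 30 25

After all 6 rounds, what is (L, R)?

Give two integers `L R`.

Answer: 178 129

Derivation:
Round 1 (k=43): L=235 R=130
Round 2 (k=50): L=130 R=128
Round 3 (k=30): L=128 R=133
Round 4 (k=45): L=133 R=232
Round 5 (k=30): L=232 R=178
Round 6 (k=25): L=178 R=129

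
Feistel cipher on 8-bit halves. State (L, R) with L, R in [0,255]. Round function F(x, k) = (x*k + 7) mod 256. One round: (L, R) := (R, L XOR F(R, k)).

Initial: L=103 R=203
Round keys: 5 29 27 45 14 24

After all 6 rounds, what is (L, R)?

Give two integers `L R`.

Answer: 68 192

Derivation:
Round 1 (k=5): L=203 R=153
Round 2 (k=29): L=153 R=151
Round 3 (k=27): L=151 R=109
Round 4 (k=45): L=109 R=167
Round 5 (k=14): L=167 R=68
Round 6 (k=24): L=68 R=192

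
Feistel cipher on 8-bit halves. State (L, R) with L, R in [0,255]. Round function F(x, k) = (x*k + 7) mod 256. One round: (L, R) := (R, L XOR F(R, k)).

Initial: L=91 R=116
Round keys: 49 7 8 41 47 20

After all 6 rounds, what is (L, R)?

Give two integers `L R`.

Round 1 (k=49): L=116 R=96
Round 2 (k=7): L=96 R=211
Round 3 (k=8): L=211 R=255
Round 4 (k=41): L=255 R=13
Round 5 (k=47): L=13 R=149
Round 6 (k=20): L=149 R=166

Answer: 149 166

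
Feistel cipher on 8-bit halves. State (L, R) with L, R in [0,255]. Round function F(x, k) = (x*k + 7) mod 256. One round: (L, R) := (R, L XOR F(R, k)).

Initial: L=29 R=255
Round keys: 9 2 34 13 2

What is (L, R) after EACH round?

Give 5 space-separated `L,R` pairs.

Round 1 (k=9): L=255 R=227
Round 2 (k=2): L=227 R=50
Round 3 (k=34): L=50 R=72
Round 4 (k=13): L=72 R=157
Round 5 (k=2): L=157 R=9

Answer: 255,227 227,50 50,72 72,157 157,9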